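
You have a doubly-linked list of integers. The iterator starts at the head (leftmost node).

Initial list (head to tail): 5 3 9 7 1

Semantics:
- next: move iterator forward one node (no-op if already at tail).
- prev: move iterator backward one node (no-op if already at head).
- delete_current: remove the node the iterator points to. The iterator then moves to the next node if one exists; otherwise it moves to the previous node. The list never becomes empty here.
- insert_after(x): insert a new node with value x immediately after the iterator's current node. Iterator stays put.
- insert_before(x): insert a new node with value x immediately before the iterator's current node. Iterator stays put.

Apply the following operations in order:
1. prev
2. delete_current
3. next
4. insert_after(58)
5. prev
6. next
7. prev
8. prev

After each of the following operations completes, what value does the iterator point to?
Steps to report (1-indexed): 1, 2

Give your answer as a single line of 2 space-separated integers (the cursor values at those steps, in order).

After 1 (prev): list=[5, 3, 9, 7, 1] cursor@5
After 2 (delete_current): list=[3, 9, 7, 1] cursor@3
After 3 (next): list=[3, 9, 7, 1] cursor@9
After 4 (insert_after(58)): list=[3, 9, 58, 7, 1] cursor@9
After 5 (prev): list=[3, 9, 58, 7, 1] cursor@3
After 6 (next): list=[3, 9, 58, 7, 1] cursor@9
After 7 (prev): list=[3, 9, 58, 7, 1] cursor@3
After 8 (prev): list=[3, 9, 58, 7, 1] cursor@3

Answer: 5 3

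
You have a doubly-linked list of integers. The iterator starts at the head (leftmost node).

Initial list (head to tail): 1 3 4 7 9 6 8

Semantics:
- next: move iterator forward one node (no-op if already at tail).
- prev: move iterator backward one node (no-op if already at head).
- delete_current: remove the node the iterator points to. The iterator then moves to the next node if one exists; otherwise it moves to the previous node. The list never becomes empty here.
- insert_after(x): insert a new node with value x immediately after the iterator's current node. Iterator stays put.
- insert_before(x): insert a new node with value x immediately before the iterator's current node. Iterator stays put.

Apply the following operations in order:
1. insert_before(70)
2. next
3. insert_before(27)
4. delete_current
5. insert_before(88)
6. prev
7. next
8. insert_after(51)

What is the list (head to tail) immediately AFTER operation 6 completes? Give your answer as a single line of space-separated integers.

After 1 (insert_before(70)): list=[70, 1, 3, 4, 7, 9, 6, 8] cursor@1
After 2 (next): list=[70, 1, 3, 4, 7, 9, 6, 8] cursor@3
After 3 (insert_before(27)): list=[70, 1, 27, 3, 4, 7, 9, 6, 8] cursor@3
After 4 (delete_current): list=[70, 1, 27, 4, 7, 9, 6, 8] cursor@4
After 5 (insert_before(88)): list=[70, 1, 27, 88, 4, 7, 9, 6, 8] cursor@4
After 6 (prev): list=[70, 1, 27, 88, 4, 7, 9, 6, 8] cursor@88

Answer: 70 1 27 88 4 7 9 6 8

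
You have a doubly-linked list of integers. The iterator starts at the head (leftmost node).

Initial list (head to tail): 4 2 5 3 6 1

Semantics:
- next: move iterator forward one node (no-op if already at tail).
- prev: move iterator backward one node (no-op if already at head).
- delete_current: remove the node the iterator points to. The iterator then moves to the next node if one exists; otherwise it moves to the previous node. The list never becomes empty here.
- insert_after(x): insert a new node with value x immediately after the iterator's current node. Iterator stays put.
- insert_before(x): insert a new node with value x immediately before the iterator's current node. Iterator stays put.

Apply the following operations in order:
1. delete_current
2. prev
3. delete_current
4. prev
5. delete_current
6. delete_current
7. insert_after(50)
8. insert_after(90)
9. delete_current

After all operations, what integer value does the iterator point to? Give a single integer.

After 1 (delete_current): list=[2, 5, 3, 6, 1] cursor@2
After 2 (prev): list=[2, 5, 3, 6, 1] cursor@2
After 3 (delete_current): list=[5, 3, 6, 1] cursor@5
After 4 (prev): list=[5, 3, 6, 1] cursor@5
After 5 (delete_current): list=[3, 6, 1] cursor@3
After 6 (delete_current): list=[6, 1] cursor@6
After 7 (insert_after(50)): list=[6, 50, 1] cursor@6
After 8 (insert_after(90)): list=[6, 90, 50, 1] cursor@6
After 9 (delete_current): list=[90, 50, 1] cursor@90

Answer: 90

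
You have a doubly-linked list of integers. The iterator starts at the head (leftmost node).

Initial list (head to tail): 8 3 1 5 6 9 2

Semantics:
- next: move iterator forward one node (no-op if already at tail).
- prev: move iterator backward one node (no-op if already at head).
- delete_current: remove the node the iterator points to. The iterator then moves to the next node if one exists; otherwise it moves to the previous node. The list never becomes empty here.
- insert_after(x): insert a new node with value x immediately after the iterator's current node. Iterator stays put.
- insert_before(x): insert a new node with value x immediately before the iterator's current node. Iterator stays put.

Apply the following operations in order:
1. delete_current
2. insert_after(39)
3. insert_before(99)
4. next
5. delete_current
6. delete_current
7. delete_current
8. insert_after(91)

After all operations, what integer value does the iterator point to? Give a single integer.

After 1 (delete_current): list=[3, 1, 5, 6, 9, 2] cursor@3
After 2 (insert_after(39)): list=[3, 39, 1, 5, 6, 9, 2] cursor@3
After 3 (insert_before(99)): list=[99, 3, 39, 1, 5, 6, 9, 2] cursor@3
After 4 (next): list=[99, 3, 39, 1, 5, 6, 9, 2] cursor@39
After 5 (delete_current): list=[99, 3, 1, 5, 6, 9, 2] cursor@1
After 6 (delete_current): list=[99, 3, 5, 6, 9, 2] cursor@5
After 7 (delete_current): list=[99, 3, 6, 9, 2] cursor@6
After 8 (insert_after(91)): list=[99, 3, 6, 91, 9, 2] cursor@6

Answer: 6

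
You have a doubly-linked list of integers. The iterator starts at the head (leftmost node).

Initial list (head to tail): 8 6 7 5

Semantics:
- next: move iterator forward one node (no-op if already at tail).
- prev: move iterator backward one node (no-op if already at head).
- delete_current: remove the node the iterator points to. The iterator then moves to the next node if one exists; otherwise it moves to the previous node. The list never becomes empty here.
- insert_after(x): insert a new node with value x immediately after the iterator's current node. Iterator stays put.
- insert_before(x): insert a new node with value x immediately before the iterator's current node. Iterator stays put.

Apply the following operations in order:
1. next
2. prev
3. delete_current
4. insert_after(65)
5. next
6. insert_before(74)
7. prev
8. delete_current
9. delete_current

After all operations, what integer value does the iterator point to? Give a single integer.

After 1 (next): list=[8, 6, 7, 5] cursor@6
After 2 (prev): list=[8, 6, 7, 5] cursor@8
After 3 (delete_current): list=[6, 7, 5] cursor@6
After 4 (insert_after(65)): list=[6, 65, 7, 5] cursor@6
After 5 (next): list=[6, 65, 7, 5] cursor@65
After 6 (insert_before(74)): list=[6, 74, 65, 7, 5] cursor@65
After 7 (prev): list=[6, 74, 65, 7, 5] cursor@74
After 8 (delete_current): list=[6, 65, 7, 5] cursor@65
After 9 (delete_current): list=[6, 7, 5] cursor@7

Answer: 7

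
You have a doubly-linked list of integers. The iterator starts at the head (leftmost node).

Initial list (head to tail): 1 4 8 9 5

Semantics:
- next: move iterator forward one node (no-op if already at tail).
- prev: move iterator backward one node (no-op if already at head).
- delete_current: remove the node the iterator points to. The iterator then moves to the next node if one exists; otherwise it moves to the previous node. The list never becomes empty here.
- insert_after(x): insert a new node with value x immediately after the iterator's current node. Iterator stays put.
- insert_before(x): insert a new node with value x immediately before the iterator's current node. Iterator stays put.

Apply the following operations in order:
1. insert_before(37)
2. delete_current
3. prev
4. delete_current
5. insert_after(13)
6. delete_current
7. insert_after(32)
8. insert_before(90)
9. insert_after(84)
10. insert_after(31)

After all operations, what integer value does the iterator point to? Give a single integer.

Answer: 13

Derivation:
After 1 (insert_before(37)): list=[37, 1, 4, 8, 9, 5] cursor@1
After 2 (delete_current): list=[37, 4, 8, 9, 5] cursor@4
After 3 (prev): list=[37, 4, 8, 9, 5] cursor@37
After 4 (delete_current): list=[4, 8, 9, 5] cursor@4
After 5 (insert_after(13)): list=[4, 13, 8, 9, 5] cursor@4
After 6 (delete_current): list=[13, 8, 9, 5] cursor@13
After 7 (insert_after(32)): list=[13, 32, 8, 9, 5] cursor@13
After 8 (insert_before(90)): list=[90, 13, 32, 8, 9, 5] cursor@13
After 9 (insert_after(84)): list=[90, 13, 84, 32, 8, 9, 5] cursor@13
After 10 (insert_after(31)): list=[90, 13, 31, 84, 32, 8, 9, 5] cursor@13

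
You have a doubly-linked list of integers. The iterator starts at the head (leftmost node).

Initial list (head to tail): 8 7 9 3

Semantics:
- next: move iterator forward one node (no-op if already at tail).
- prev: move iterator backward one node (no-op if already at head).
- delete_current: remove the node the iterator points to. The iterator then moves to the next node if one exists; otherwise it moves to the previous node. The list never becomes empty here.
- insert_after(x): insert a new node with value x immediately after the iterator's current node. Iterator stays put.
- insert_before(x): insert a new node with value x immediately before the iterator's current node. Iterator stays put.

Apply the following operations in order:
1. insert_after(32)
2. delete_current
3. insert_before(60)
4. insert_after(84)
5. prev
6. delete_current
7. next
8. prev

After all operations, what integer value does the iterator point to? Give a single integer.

Answer: 32

Derivation:
After 1 (insert_after(32)): list=[8, 32, 7, 9, 3] cursor@8
After 2 (delete_current): list=[32, 7, 9, 3] cursor@32
After 3 (insert_before(60)): list=[60, 32, 7, 9, 3] cursor@32
After 4 (insert_after(84)): list=[60, 32, 84, 7, 9, 3] cursor@32
After 5 (prev): list=[60, 32, 84, 7, 9, 3] cursor@60
After 6 (delete_current): list=[32, 84, 7, 9, 3] cursor@32
After 7 (next): list=[32, 84, 7, 9, 3] cursor@84
After 8 (prev): list=[32, 84, 7, 9, 3] cursor@32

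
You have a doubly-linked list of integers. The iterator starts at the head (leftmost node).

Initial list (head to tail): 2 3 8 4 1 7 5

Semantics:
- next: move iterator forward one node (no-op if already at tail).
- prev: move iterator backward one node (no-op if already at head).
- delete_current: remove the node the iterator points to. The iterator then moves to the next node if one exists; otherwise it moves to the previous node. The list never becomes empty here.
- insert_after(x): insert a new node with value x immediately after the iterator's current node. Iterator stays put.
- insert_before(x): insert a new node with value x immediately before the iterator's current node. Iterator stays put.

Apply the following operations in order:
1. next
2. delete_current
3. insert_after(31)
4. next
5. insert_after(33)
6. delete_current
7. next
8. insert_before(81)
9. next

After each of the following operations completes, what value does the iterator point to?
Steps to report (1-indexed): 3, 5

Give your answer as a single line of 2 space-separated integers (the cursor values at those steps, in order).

After 1 (next): list=[2, 3, 8, 4, 1, 7, 5] cursor@3
After 2 (delete_current): list=[2, 8, 4, 1, 7, 5] cursor@8
After 3 (insert_after(31)): list=[2, 8, 31, 4, 1, 7, 5] cursor@8
After 4 (next): list=[2, 8, 31, 4, 1, 7, 5] cursor@31
After 5 (insert_after(33)): list=[2, 8, 31, 33, 4, 1, 7, 5] cursor@31
After 6 (delete_current): list=[2, 8, 33, 4, 1, 7, 5] cursor@33
After 7 (next): list=[2, 8, 33, 4, 1, 7, 5] cursor@4
After 8 (insert_before(81)): list=[2, 8, 33, 81, 4, 1, 7, 5] cursor@4
After 9 (next): list=[2, 8, 33, 81, 4, 1, 7, 5] cursor@1

Answer: 8 31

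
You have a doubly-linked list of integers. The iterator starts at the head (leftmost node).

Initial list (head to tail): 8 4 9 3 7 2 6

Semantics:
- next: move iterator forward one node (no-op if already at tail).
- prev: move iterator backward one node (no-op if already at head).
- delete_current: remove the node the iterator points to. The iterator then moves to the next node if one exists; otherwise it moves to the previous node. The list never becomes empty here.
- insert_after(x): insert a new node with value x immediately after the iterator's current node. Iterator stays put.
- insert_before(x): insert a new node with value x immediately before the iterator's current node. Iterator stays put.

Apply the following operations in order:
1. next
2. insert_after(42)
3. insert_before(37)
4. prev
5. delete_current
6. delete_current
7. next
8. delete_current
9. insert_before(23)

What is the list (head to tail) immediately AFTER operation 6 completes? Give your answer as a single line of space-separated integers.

After 1 (next): list=[8, 4, 9, 3, 7, 2, 6] cursor@4
After 2 (insert_after(42)): list=[8, 4, 42, 9, 3, 7, 2, 6] cursor@4
After 3 (insert_before(37)): list=[8, 37, 4, 42, 9, 3, 7, 2, 6] cursor@4
After 4 (prev): list=[8, 37, 4, 42, 9, 3, 7, 2, 6] cursor@37
After 5 (delete_current): list=[8, 4, 42, 9, 3, 7, 2, 6] cursor@4
After 6 (delete_current): list=[8, 42, 9, 3, 7, 2, 6] cursor@42

Answer: 8 42 9 3 7 2 6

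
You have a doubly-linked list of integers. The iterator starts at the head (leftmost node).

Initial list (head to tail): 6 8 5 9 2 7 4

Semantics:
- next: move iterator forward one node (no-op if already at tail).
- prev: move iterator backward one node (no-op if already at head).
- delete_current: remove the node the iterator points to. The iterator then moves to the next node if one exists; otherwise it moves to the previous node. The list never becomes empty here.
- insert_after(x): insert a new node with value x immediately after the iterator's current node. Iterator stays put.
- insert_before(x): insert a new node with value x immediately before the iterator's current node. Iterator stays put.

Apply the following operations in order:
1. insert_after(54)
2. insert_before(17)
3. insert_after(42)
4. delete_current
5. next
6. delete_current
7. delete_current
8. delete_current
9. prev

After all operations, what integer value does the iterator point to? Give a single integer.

Answer: 42

Derivation:
After 1 (insert_after(54)): list=[6, 54, 8, 5, 9, 2, 7, 4] cursor@6
After 2 (insert_before(17)): list=[17, 6, 54, 8, 5, 9, 2, 7, 4] cursor@6
After 3 (insert_after(42)): list=[17, 6, 42, 54, 8, 5, 9, 2, 7, 4] cursor@6
After 4 (delete_current): list=[17, 42, 54, 8, 5, 9, 2, 7, 4] cursor@42
After 5 (next): list=[17, 42, 54, 8, 5, 9, 2, 7, 4] cursor@54
After 6 (delete_current): list=[17, 42, 8, 5, 9, 2, 7, 4] cursor@8
After 7 (delete_current): list=[17, 42, 5, 9, 2, 7, 4] cursor@5
After 8 (delete_current): list=[17, 42, 9, 2, 7, 4] cursor@9
After 9 (prev): list=[17, 42, 9, 2, 7, 4] cursor@42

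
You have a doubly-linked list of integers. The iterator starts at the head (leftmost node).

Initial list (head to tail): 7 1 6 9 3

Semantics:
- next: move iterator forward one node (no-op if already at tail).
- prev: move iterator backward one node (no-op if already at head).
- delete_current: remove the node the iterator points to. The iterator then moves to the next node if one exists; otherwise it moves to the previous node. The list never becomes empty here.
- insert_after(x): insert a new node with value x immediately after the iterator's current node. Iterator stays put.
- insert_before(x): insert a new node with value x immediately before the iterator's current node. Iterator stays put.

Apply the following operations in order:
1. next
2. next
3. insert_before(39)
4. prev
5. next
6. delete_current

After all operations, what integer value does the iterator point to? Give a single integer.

After 1 (next): list=[7, 1, 6, 9, 3] cursor@1
After 2 (next): list=[7, 1, 6, 9, 3] cursor@6
After 3 (insert_before(39)): list=[7, 1, 39, 6, 9, 3] cursor@6
After 4 (prev): list=[7, 1, 39, 6, 9, 3] cursor@39
After 5 (next): list=[7, 1, 39, 6, 9, 3] cursor@6
After 6 (delete_current): list=[7, 1, 39, 9, 3] cursor@9

Answer: 9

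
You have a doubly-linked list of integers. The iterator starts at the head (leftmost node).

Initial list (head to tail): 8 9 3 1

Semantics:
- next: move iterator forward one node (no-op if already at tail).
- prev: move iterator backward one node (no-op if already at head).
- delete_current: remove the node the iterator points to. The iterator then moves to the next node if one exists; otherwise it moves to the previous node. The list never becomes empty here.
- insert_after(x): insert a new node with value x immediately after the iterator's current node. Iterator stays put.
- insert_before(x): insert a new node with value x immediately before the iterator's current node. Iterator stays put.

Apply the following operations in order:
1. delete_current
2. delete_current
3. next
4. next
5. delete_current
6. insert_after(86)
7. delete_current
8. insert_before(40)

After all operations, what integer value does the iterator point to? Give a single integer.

Answer: 86

Derivation:
After 1 (delete_current): list=[9, 3, 1] cursor@9
After 2 (delete_current): list=[3, 1] cursor@3
After 3 (next): list=[3, 1] cursor@1
After 4 (next): list=[3, 1] cursor@1
After 5 (delete_current): list=[3] cursor@3
After 6 (insert_after(86)): list=[3, 86] cursor@3
After 7 (delete_current): list=[86] cursor@86
After 8 (insert_before(40)): list=[40, 86] cursor@86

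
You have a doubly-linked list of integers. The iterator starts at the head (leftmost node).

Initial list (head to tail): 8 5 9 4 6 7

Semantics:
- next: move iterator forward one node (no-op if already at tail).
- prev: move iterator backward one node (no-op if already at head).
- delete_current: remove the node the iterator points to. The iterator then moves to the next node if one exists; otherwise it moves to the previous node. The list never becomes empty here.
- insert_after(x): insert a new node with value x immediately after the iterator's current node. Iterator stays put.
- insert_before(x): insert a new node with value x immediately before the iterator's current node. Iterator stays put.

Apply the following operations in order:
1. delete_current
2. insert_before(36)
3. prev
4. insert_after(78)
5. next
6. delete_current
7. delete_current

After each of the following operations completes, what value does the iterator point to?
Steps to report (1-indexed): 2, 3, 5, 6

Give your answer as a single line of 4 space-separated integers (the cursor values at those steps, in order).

Answer: 5 36 78 5

Derivation:
After 1 (delete_current): list=[5, 9, 4, 6, 7] cursor@5
After 2 (insert_before(36)): list=[36, 5, 9, 4, 6, 7] cursor@5
After 3 (prev): list=[36, 5, 9, 4, 6, 7] cursor@36
After 4 (insert_after(78)): list=[36, 78, 5, 9, 4, 6, 7] cursor@36
After 5 (next): list=[36, 78, 5, 9, 4, 6, 7] cursor@78
After 6 (delete_current): list=[36, 5, 9, 4, 6, 7] cursor@5
After 7 (delete_current): list=[36, 9, 4, 6, 7] cursor@9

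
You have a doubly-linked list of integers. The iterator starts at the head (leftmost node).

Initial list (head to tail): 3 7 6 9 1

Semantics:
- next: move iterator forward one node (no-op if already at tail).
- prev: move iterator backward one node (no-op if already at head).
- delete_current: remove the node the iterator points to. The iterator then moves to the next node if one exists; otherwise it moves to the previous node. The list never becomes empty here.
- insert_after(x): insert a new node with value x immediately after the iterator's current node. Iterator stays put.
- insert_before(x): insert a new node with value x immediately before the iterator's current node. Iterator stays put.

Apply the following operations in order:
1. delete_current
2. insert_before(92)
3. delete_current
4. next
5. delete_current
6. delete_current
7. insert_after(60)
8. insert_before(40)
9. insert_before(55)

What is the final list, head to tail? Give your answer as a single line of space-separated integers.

After 1 (delete_current): list=[7, 6, 9, 1] cursor@7
After 2 (insert_before(92)): list=[92, 7, 6, 9, 1] cursor@7
After 3 (delete_current): list=[92, 6, 9, 1] cursor@6
After 4 (next): list=[92, 6, 9, 1] cursor@9
After 5 (delete_current): list=[92, 6, 1] cursor@1
After 6 (delete_current): list=[92, 6] cursor@6
After 7 (insert_after(60)): list=[92, 6, 60] cursor@6
After 8 (insert_before(40)): list=[92, 40, 6, 60] cursor@6
After 9 (insert_before(55)): list=[92, 40, 55, 6, 60] cursor@6

Answer: 92 40 55 6 60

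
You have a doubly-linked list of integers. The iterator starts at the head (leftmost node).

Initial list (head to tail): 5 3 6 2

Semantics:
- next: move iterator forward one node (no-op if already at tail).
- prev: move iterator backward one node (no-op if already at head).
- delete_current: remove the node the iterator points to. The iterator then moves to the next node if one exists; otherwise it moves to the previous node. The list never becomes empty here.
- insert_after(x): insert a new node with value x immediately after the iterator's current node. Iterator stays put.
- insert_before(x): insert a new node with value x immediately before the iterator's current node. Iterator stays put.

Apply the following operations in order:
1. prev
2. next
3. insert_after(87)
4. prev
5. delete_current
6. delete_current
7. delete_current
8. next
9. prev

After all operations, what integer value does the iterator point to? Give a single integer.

After 1 (prev): list=[5, 3, 6, 2] cursor@5
After 2 (next): list=[5, 3, 6, 2] cursor@3
After 3 (insert_after(87)): list=[5, 3, 87, 6, 2] cursor@3
After 4 (prev): list=[5, 3, 87, 6, 2] cursor@5
After 5 (delete_current): list=[3, 87, 6, 2] cursor@3
After 6 (delete_current): list=[87, 6, 2] cursor@87
After 7 (delete_current): list=[6, 2] cursor@6
After 8 (next): list=[6, 2] cursor@2
After 9 (prev): list=[6, 2] cursor@6

Answer: 6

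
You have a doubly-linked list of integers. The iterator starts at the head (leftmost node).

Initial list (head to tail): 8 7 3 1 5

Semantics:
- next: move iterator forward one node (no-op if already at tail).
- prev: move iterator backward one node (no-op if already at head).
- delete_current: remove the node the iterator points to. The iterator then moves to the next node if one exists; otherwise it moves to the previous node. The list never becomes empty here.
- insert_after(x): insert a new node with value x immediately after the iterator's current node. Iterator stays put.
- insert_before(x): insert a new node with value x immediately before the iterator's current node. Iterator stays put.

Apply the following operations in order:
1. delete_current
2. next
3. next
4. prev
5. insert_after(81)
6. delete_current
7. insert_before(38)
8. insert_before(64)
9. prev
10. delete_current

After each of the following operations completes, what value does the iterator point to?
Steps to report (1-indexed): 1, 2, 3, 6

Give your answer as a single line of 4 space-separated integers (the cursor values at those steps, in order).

After 1 (delete_current): list=[7, 3, 1, 5] cursor@7
After 2 (next): list=[7, 3, 1, 5] cursor@3
After 3 (next): list=[7, 3, 1, 5] cursor@1
After 4 (prev): list=[7, 3, 1, 5] cursor@3
After 5 (insert_after(81)): list=[7, 3, 81, 1, 5] cursor@3
After 6 (delete_current): list=[7, 81, 1, 5] cursor@81
After 7 (insert_before(38)): list=[7, 38, 81, 1, 5] cursor@81
After 8 (insert_before(64)): list=[7, 38, 64, 81, 1, 5] cursor@81
After 9 (prev): list=[7, 38, 64, 81, 1, 5] cursor@64
After 10 (delete_current): list=[7, 38, 81, 1, 5] cursor@81

Answer: 7 3 1 81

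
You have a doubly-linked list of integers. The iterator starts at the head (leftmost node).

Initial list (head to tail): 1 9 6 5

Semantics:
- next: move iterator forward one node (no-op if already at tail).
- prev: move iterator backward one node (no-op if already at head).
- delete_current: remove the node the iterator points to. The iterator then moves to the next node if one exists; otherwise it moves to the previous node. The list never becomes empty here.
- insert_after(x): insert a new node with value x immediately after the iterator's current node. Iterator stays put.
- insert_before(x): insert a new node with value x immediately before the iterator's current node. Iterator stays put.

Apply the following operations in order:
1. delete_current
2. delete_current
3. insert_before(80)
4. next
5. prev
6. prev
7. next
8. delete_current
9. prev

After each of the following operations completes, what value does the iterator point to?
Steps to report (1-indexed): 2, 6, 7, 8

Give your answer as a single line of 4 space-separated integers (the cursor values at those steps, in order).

Answer: 6 80 6 5

Derivation:
After 1 (delete_current): list=[9, 6, 5] cursor@9
After 2 (delete_current): list=[6, 5] cursor@6
After 3 (insert_before(80)): list=[80, 6, 5] cursor@6
After 4 (next): list=[80, 6, 5] cursor@5
After 5 (prev): list=[80, 6, 5] cursor@6
After 6 (prev): list=[80, 6, 5] cursor@80
After 7 (next): list=[80, 6, 5] cursor@6
After 8 (delete_current): list=[80, 5] cursor@5
After 9 (prev): list=[80, 5] cursor@80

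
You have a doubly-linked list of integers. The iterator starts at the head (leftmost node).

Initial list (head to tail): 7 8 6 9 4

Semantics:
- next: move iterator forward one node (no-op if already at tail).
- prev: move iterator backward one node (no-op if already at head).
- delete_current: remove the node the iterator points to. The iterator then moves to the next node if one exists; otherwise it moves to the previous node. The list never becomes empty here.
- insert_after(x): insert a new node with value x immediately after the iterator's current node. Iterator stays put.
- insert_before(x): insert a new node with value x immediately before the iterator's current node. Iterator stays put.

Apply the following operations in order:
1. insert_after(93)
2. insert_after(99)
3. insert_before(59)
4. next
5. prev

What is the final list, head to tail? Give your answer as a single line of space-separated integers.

After 1 (insert_after(93)): list=[7, 93, 8, 6, 9, 4] cursor@7
After 2 (insert_after(99)): list=[7, 99, 93, 8, 6, 9, 4] cursor@7
After 3 (insert_before(59)): list=[59, 7, 99, 93, 8, 6, 9, 4] cursor@7
After 4 (next): list=[59, 7, 99, 93, 8, 6, 9, 4] cursor@99
After 5 (prev): list=[59, 7, 99, 93, 8, 6, 9, 4] cursor@7

Answer: 59 7 99 93 8 6 9 4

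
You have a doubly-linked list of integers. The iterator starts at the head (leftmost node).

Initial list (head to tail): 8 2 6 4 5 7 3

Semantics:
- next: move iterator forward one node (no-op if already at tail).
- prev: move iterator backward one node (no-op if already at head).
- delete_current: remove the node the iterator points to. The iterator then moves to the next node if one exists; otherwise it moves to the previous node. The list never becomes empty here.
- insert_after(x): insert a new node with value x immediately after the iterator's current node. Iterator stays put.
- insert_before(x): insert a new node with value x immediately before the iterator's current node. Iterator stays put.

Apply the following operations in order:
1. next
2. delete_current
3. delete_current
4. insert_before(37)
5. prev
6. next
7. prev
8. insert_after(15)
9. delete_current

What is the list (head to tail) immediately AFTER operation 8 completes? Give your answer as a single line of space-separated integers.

Answer: 8 37 15 4 5 7 3

Derivation:
After 1 (next): list=[8, 2, 6, 4, 5, 7, 3] cursor@2
After 2 (delete_current): list=[8, 6, 4, 5, 7, 3] cursor@6
After 3 (delete_current): list=[8, 4, 5, 7, 3] cursor@4
After 4 (insert_before(37)): list=[8, 37, 4, 5, 7, 3] cursor@4
After 5 (prev): list=[8, 37, 4, 5, 7, 3] cursor@37
After 6 (next): list=[8, 37, 4, 5, 7, 3] cursor@4
After 7 (prev): list=[8, 37, 4, 5, 7, 3] cursor@37
After 8 (insert_after(15)): list=[8, 37, 15, 4, 5, 7, 3] cursor@37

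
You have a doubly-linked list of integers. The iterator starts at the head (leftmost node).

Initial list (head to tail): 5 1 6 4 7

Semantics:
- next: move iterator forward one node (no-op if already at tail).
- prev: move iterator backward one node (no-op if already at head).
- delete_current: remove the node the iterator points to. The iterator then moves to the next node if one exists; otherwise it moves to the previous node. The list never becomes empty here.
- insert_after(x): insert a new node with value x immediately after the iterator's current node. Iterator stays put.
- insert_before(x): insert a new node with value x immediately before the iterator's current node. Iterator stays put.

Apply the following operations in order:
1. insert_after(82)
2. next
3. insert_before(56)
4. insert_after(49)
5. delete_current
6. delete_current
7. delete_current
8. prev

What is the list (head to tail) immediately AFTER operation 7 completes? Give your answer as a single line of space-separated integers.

After 1 (insert_after(82)): list=[5, 82, 1, 6, 4, 7] cursor@5
After 2 (next): list=[5, 82, 1, 6, 4, 7] cursor@82
After 3 (insert_before(56)): list=[5, 56, 82, 1, 6, 4, 7] cursor@82
After 4 (insert_after(49)): list=[5, 56, 82, 49, 1, 6, 4, 7] cursor@82
After 5 (delete_current): list=[5, 56, 49, 1, 6, 4, 7] cursor@49
After 6 (delete_current): list=[5, 56, 1, 6, 4, 7] cursor@1
After 7 (delete_current): list=[5, 56, 6, 4, 7] cursor@6

Answer: 5 56 6 4 7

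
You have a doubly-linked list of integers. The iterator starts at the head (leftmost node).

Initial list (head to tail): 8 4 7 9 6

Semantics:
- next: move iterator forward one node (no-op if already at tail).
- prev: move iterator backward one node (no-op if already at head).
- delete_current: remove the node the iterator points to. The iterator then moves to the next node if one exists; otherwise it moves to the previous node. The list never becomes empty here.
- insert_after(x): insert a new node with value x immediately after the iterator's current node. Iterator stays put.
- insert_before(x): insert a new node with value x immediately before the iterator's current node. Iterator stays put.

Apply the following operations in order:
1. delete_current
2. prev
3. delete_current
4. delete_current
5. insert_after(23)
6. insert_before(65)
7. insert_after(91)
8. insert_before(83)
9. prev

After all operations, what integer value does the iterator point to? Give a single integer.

Answer: 83

Derivation:
After 1 (delete_current): list=[4, 7, 9, 6] cursor@4
After 2 (prev): list=[4, 7, 9, 6] cursor@4
After 3 (delete_current): list=[7, 9, 6] cursor@7
After 4 (delete_current): list=[9, 6] cursor@9
After 5 (insert_after(23)): list=[9, 23, 6] cursor@9
After 6 (insert_before(65)): list=[65, 9, 23, 6] cursor@9
After 7 (insert_after(91)): list=[65, 9, 91, 23, 6] cursor@9
After 8 (insert_before(83)): list=[65, 83, 9, 91, 23, 6] cursor@9
After 9 (prev): list=[65, 83, 9, 91, 23, 6] cursor@83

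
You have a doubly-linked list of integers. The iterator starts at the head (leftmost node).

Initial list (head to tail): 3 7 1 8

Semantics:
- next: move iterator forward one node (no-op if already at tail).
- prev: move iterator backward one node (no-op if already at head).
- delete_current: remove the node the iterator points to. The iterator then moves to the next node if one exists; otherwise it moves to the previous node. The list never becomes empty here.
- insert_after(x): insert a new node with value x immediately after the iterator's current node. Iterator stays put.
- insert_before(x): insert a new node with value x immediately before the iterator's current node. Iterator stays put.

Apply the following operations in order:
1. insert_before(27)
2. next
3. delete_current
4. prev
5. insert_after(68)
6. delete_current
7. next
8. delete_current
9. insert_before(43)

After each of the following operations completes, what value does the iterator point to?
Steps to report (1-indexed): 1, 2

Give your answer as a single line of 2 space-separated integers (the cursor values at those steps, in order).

After 1 (insert_before(27)): list=[27, 3, 7, 1, 8] cursor@3
After 2 (next): list=[27, 3, 7, 1, 8] cursor@7
After 3 (delete_current): list=[27, 3, 1, 8] cursor@1
After 4 (prev): list=[27, 3, 1, 8] cursor@3
After 5 (insert_after(68)): list=[27, 3, 68, 1, 8] cursor@3
After 6 (delete_current): list=[27, 68, 1, 8] cursor@68
After 7 (next): list=[27, 68, 1, 8] cursor@1
After 8 (delete_current): list=[27, 68, 8] cursor@8
After 9 (insert_before(43)): list=[27, 68, 43, 8] cursor@8

Answer: 3 7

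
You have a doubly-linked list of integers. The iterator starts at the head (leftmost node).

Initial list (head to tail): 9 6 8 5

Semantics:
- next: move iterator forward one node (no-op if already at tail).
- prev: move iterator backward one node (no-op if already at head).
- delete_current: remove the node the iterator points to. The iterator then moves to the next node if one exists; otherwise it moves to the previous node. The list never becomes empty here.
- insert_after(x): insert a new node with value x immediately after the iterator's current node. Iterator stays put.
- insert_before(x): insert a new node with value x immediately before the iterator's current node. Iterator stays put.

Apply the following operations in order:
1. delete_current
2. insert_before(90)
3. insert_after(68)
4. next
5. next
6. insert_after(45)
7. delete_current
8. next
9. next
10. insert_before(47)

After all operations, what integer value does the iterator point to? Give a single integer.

Answer: 5

Derivation:
After 1 (delete_current): list=[6, 8, 5] cursor@6
After 2 (insert_before(90)): list=[90, 6, 8, 5] cursor@6
After 3 (insert_after(68)): list=[90, 6, 68, 8, 5] cursor@6
After 4 (next): list=[90, 6, 68, 8, 5] cursor@68
After 5 (next): list=[90, 6, 68, 8, 5] cursor@8
After 6 (insert_after(45)): list=[90, 6, 68, 8, 45, 5] cursor@8
After 7 (delete_current): list=[90, 6, 68, 45, 5] cursor@45
After 8 (next): list=[90, 6, 68, 45, 5] cursor@5
After 9 (next): list=[90, 6, 68, 45, 5] cursor@5
After 10 (insert_before(47)): list=[90, 6, 68, 45, 47, 5] cursor@5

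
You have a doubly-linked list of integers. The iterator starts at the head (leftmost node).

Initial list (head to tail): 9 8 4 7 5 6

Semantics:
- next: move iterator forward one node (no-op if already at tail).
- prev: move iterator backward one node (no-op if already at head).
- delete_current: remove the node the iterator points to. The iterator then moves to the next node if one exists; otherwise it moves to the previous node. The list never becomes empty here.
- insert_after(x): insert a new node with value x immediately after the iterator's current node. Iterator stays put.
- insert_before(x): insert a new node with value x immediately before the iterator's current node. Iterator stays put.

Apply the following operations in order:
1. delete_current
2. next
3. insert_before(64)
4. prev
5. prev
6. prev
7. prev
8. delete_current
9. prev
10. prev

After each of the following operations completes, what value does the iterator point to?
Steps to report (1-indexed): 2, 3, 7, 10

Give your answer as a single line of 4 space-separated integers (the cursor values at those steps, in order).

After 1 (delete_current): list=[8, 4, 7, 5, 6] cursor@8
After 2 (next): list=[8, 4, 7, 5, 6] cursor@4
After 3 (insert_before(64)): list=[8, 64, 4, 7, 5, 6] cursor@4
After 4 (prev): list=[8, 64, 4, 7, 5, 6] cursor@64
After 5 (prev): list=[8, 64, 4, 7, 5, 6] cursor@8
After 6 (prev): list=[8, 64, 4, 7, 5, 6] cursor@8
After 7 (prev): list=[8, 64, 4, 7, 5, 6] cursor@8
After 8 (delete_current): list=[64, 4, 7, 5, 6] cursor@64
After 9 (prev): list=[64, 4, 7, 5, 6] cursor@64
After 10 (prev): list=[64, 4, 7, 5, 6] cursor@64

Answer: 4 4 8 64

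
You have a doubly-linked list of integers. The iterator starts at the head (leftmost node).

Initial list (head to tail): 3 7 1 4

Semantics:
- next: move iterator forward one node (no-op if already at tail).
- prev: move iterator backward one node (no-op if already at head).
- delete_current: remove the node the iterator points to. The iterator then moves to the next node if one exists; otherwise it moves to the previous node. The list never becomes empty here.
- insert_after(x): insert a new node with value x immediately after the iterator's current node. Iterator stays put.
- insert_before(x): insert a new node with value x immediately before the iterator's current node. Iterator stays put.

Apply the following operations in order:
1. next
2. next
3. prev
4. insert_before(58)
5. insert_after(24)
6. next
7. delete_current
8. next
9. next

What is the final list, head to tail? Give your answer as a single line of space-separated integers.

Answer: 3 58 7 1 4

Derivation:
After 1 (next): list=[3, 7, 1, 4] cursor@7
After 2 (next): list=[3, 7, 1, 4] cursor@1
After 3 (prev): list=[3, 7, 1, 4] cursor@7
After 4 (insert_before(58)): list=[3, 58, 7, 1, 4] cursor@7
After 5 (insert_after(24)): list=[3, 58, 7, 24, 1, 4] cursor@7
After 6 (next): list=[3, 58, 7, 24, 1, 4] cursor@24
After 7 (delete_current): list=[3, 58, 7, 1, 4] cursor@1
After 8 (next): list=[3, 58, 7, 1, 4] cursor@4
After 9 (next): list=[3, 58, 7, 1, 4] cursor@4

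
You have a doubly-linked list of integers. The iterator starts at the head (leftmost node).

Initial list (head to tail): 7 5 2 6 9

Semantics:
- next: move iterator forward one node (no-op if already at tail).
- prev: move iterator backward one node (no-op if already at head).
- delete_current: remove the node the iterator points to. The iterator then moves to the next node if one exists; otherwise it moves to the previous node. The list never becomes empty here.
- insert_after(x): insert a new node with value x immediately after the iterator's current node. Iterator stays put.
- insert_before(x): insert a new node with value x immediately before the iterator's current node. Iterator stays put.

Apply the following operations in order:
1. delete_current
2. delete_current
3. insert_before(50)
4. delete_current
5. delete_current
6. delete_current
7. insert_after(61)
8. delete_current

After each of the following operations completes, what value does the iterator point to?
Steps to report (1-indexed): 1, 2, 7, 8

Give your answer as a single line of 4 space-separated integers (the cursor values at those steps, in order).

Answer: 5 2 50 61

Derivation:
After 1 (delete_current): list=[5, 2, 6, 9] cursor@5
After 2 (delete_current): list=[2, 6, 9] cursor@2
After 3 (insert_before(50)): list=[50, 2, 6, 9] cursor@2
After 4 (delete_current): list=[50, 6, 9] cursor@6
After 5 (delete_current): list=[50, 9] cursor@9
After 6 (delete_current): list=[50] cursor@50
After 7 (insert_after(61)): list=[50, 61] cursor@50
After 8 (delete_current): list=[61] cursor@61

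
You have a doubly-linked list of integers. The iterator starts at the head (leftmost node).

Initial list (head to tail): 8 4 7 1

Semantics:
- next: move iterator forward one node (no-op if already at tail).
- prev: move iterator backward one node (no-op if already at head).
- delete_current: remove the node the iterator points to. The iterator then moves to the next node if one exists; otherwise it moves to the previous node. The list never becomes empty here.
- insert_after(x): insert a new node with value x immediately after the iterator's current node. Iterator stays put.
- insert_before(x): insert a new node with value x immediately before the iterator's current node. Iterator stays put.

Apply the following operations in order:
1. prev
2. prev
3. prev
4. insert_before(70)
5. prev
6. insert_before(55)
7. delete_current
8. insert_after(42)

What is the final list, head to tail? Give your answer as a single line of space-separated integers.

Answer: 55 8 42 4 7 1

Derivation:
After 1 (prev): list=[8, 4, 7, 1] cursor@8
After 2 (prev): list=[8, 4, 7, 1] cursor@8
After 3 (prev): list=[8, 4, 7, 1] cursor@8
After 4 (insert_before(70)): list=[70, 8, 4, 7, 1] cursor@8
After 5 (prev): list=[70, 8, 4, 7, 1] cursor@70
After 6 (insert_before(55)): list=[55, 70, 8, 4, 7, 1] cursor@70
After 7 (delete_current): list=[55, 8, 4, 7, 1] cursor@8
After 8 (insert_after(42)): list=[55, 8, 42, 4, 7, 1] cursor@8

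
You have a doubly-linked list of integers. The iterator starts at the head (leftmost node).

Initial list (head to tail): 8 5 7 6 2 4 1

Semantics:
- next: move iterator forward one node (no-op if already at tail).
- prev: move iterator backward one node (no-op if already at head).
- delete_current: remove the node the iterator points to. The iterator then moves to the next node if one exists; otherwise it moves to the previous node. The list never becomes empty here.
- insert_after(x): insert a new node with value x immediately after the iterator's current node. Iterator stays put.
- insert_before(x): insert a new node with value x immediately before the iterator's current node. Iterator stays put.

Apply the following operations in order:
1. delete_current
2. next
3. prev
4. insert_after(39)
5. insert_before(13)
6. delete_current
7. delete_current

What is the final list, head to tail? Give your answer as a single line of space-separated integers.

After 1 (delete_current): list=[5, 7, 6, 2, 4, 1] cursor@5
After 2 (next): list=[5, 7, 6, 2, 4, 1] cursor@7
After 3 (prev): list=[5, 7, 6, 2, 4, 1] cursor@5
After 4 (insert_after(39)): list=[5, 39, 7, 6, 2, 4, 1] cursor@5
After 5 (insert_before(13)): list=[13, 5, 39, 7, 6, 2, 4, 1] cursor@5
After 6 (delete_current): list=[13, 39, 7, 6, 2, 4, 1] cursor@39
After 7 (delete_current): list=[13, 7, 6, 2, 4, 1] cursor@7

Answer: 13 7 6 2 4 1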